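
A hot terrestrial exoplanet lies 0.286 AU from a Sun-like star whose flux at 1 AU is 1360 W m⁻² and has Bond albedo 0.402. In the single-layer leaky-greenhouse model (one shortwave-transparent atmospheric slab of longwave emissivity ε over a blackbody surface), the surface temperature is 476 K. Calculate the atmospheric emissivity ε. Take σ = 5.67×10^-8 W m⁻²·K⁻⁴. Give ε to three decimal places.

Irradiance scales as 1/d², so S = 1360 W m⁻² × (1/0.286)² = 16630 W m⁻².
TOA balance gives T_e = 457.6 K.
Since (2−ε)/2 = (T_e/T_s)⁴ = 0.8540, ε = 0.2921.

0.292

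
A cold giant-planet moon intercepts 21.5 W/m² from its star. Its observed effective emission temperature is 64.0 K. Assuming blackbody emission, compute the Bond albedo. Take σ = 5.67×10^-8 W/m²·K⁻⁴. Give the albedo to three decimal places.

0.823

Rearranging the radiative balance, α = 1 − 4σT⁴/S.
σT⁴ = 0.9513 W/m², so 4σT⁴ = 3.805 W/m².
Hence α = 1 − 3.805/21.50 = 0.8230.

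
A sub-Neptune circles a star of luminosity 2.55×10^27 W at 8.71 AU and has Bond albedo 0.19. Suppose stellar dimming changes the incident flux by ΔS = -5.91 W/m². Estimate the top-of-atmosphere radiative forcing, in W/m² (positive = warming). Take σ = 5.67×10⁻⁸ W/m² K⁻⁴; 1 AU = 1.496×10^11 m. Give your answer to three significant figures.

Orbital distance: d = 8.71 AU = 1.303×10^12 m.
Spreading L over a sphere of radius d: S = 2.55×10^27/(4π·1.30×10^12²) = 119.5 W/m².
Only a fraction (1−α) is absorbed and it's spread over 4πR², so ΔF = (1−α)ΔS/4 = -1.197 W/m².

-1.20 W/m²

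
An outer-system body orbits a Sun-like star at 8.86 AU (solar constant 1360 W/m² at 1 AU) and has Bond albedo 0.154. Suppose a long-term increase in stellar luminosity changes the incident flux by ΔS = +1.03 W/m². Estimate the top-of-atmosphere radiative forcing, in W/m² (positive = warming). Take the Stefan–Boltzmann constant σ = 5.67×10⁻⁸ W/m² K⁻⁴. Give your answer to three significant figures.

By the inverse-square law, S = 1360/8.86² = 17.32 W/m².
Only a fraction (1−α) is absorbed and it's spread over 4πR², so ΔF = (1−α)ΔS/4 = 0.2178 W/m².

0.218 W/m²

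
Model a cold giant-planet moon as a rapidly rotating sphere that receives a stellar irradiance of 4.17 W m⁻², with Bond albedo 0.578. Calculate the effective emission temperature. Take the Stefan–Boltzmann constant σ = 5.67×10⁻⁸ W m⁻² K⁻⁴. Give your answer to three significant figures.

52.8 K

Absorbed flux (global mean): S(1−α)/4 = 4.170·0.422/4 = 0.4399 W m⁻².
Balancing against σT⁴: T = (0.4399/5.67×10⁻⁸)^(1/4) = 52.78 K.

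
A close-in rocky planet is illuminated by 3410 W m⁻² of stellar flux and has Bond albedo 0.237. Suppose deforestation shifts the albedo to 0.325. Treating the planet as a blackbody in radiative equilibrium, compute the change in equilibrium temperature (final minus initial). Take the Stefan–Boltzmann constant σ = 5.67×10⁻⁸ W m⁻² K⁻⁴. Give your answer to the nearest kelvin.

Initial: T₁ = [S(1−0.237)/(4σ)]^(1/4) = 327.3 K.
Final:   T₂ = [S(1−0.325)/(4σ)]^(1/4) = 317.4 K.
Change: 317.4 − 327.3 = -9.874 K.

-10 K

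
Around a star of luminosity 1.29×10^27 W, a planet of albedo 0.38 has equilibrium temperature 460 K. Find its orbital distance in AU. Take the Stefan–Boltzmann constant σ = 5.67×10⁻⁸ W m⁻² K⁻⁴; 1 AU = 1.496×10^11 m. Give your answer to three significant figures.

The flux needed for this T is 4σT⁴/(1−0.38) = 16380 W m⁻².
S = L/(4πd²) → d = √(L/4πS) = √(1.29×10^27/(4π·16380)) = 7.917×10^10 m = 0.5292 AU.

0.529 AU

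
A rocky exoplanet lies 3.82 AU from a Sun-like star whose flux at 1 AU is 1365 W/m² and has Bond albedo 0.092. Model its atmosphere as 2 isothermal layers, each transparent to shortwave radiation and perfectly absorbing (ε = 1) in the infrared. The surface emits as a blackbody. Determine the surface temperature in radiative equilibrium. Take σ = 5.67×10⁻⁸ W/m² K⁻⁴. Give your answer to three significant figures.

183 K

Irradiance scales as 1/d², so S = 1365 W/m² × (1/3.82)² = 93.54 W/m².
OLR = S(1−α)/4 = 21.23 W/m²; the top layer radiates at T_e = 139.1 K.
Layer-by-layer balance gives σT_s⁴ = (N+1)σT_e⁴, so T_s = 3^¼·139.1 = 183.1 K.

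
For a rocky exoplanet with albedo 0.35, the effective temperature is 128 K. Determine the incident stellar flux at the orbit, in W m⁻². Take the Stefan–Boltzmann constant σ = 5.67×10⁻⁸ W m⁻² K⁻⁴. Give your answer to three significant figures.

From S(1−α)/4 = σT⁴: S = 4σT⁴/(1−α).
The emitted flux is σT⁴ = 15.22 W m⁻².
S = 4·15.22/0.65 = 93.66 W m⁻².

93.7 W m⁻²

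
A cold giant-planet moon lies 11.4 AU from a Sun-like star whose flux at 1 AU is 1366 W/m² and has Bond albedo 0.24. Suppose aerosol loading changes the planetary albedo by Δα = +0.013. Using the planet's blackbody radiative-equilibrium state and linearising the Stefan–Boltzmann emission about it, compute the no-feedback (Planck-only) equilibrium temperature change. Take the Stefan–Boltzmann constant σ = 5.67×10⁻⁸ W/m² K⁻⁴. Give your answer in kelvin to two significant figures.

-0.33 K

By the inverse-square law, S = 1366/11.4² = 10.51 W/m².
The baseline emission temperature is T_e = 77.04 K.
TOA radiative forcing: ΔF = −S·Δα/4 = −10.51·(+0.013)/4 = -0.03416 W/m².
Planck response: λ_P = 4σT_e³ = 4·5.67×10⁻⁸·(77.04)³ = 0.1037 W/m²/K.
So ΔT₀ = -0.03416/0.1037 = -0.329 K.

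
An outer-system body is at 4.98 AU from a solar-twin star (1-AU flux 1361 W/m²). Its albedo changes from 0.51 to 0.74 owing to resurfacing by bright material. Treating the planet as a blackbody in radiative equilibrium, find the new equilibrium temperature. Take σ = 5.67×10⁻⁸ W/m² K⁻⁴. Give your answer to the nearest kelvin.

89 K

By the inverse-square law, S = 1361/4.98² = 54.88 W/m².
T₂ = [S(1−α₂)/(4σ)]^(1/4) = [54.88·0.26/(4σ)]^(1/4) = 89.06 K.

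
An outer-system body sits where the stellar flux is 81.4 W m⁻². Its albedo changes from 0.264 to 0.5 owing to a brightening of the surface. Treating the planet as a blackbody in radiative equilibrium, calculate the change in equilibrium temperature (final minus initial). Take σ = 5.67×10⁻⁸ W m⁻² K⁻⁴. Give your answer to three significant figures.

-11.7 kelvin

Before: T₁ = [81.40·0.736/(4σ)]^(1/4) = 127.5 K.
After:  T₂ = [81.40·0.5/(4σ)]^(1/4) = 115.7 K.
Change: 115.7 − 127.5 = -11.75 K.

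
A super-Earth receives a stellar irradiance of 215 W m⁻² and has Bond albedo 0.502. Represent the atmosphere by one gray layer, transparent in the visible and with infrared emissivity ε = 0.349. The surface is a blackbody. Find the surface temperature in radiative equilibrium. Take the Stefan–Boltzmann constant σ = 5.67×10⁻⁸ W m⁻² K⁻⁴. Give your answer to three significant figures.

155 K

Effective emission temperature (TOA balance): σT_e⁴ = S(1−α)/4 = 26.77 W m⁻² → T_e = 147.4 K.
For a single slab of emissivity ε, T_s⁴ = 2T_e⁴/(2−ε); thus T_s = 147.4·(1.211)^(1/4) = 154.6 K.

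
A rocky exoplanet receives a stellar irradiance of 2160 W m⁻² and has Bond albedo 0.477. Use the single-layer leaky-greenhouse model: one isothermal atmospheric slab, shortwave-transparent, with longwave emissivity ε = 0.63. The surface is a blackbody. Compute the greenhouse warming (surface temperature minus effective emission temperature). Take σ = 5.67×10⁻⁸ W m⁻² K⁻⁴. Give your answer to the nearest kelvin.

26 K

The planet radiates to space at T_e = [S(1−α)/(4σ)]^(1/4) = 265.7 K.
The surface balance (absorbed SW + ε·downward IR = σT_s⁴) with T_a⁴ = T_s⁴/2 reduces to T_s = T_e·[2/(2−ε)]^¼ = 292.0 K.
The atmosphere warms the surface by 26.35 K.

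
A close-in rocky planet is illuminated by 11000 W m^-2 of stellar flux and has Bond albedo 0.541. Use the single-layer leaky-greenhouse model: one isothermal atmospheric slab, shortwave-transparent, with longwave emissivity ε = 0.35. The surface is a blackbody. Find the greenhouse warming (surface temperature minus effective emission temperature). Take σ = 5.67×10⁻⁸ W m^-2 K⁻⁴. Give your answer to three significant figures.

At the top of the atmosphere, σT_e⁴ = S(1−α)/4 = 1262 W m^-2, giving T_e = 386.3 K.
The surface balance (absorbed SW + ε·downward IR = σT_s⁴) with T_a⁴ = T_s⁴/2 reduces to T_s = T_e·[2/(2−ε)]^¼ = 405.3 K.
T_s − T_e = 405.3 − 386.3 = 19.03 K.

19.0 K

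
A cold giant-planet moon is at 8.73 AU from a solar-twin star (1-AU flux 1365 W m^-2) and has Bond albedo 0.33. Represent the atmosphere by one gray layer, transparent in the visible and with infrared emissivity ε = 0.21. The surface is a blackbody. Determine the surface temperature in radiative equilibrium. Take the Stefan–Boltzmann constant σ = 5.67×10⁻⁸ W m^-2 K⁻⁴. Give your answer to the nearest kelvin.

88 K

By the inverse-square law, S = 1365/8.73² = 17.91 W m^-2.
The planet radiates to space at T_e = [S(1−α)/(4σ)]^(1/4) = 85.29 K.
The surface balance (absorbed SW + ε·downward IR = σT_s⁴) with T_a⁴ = T_s⁴/2 reduces to T_s = T_e·[2/(2−ε)]^¼ = 87.69 K.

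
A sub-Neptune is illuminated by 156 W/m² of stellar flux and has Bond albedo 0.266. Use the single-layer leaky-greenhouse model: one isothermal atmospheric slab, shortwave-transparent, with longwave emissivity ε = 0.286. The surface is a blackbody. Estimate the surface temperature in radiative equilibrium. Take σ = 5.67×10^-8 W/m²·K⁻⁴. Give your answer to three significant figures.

156 K

The planet radiates to space at T_e = [S(1−α)/(4σ)]^(1/4) = 149.9 K.
The surface balance (absorbed SW + ε·downward IR = σT_s⁴) with T_a⁴ = T_s⁴/2 reduces to T_s = T_e·[2/(2−ε)]^¼ = 155.8 K.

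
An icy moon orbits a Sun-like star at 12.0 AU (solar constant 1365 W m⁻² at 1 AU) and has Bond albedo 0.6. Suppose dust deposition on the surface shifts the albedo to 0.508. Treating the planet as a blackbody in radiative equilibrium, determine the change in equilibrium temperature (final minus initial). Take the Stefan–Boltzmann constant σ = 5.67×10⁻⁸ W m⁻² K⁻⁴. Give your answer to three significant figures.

3.40 kelvin

By the inverse-square law, S = 1365/12.0² = 9.479 W m⁻².
With α = 0.6, T₁ = 63.94 K.
Final:   T₂ = [S(1−0.508)/(4σ)]^(1/4) = 67.34 K.
Change: 67.34 − 63.94 = 3.396 K.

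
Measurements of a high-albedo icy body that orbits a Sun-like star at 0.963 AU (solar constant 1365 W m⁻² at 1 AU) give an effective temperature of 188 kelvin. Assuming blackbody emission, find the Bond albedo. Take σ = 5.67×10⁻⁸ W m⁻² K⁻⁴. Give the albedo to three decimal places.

Flux at the orbit: S = 1365/(0.963)² = 1472 W m⁻².
Rearranging the radiative balance, α = 1 − 4σT⁴/S.
4σT⁴ = 4·5.67×10⁻⁸·(188)⁴ = 283.3 W m⁻².
Hence α = 1 − 283.3/1472 = 0.8075.

0.808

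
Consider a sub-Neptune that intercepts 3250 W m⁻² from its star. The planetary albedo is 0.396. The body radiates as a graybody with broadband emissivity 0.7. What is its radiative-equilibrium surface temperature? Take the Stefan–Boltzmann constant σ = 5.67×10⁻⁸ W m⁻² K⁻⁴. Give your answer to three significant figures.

The planet absorbs (1−α)S over its disc πR² and re-emits over 4πR², so the mean absorbed flux is (1−0.396)·3250/4 = 490.8 W m⁻².
Equating to εσT⁴ with ε = 0.7: T = (490.8/0.7σ)^(1/4) = 333.5 K.

333 K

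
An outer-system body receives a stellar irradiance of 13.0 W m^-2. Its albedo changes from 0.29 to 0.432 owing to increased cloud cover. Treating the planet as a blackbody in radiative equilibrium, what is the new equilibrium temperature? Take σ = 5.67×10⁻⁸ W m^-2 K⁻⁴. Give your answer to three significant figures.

With the new albedo, S(1−α₂)/4 = 1.846 W m^-2, so T₂ = 75.54 K.

75.5 K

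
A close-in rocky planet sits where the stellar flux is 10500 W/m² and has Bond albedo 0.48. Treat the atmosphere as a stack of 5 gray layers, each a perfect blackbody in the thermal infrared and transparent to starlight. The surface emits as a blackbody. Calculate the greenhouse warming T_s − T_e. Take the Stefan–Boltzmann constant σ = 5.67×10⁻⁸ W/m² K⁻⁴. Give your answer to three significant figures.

223 kelvin

OLR = S(1−α)/4 = 1365 W/m²; the top layer radiates at T_e = 393.9 K.
Surface: T_s = (6)^¼·T_e = 616.5 K.
Warming: T_s − T_e = 222.6 K.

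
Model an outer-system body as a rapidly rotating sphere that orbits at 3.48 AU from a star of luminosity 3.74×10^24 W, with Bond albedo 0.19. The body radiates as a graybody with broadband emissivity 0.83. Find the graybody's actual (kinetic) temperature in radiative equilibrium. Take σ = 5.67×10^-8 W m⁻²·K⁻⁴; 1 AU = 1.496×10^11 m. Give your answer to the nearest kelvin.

47 K

Orbital distance: d = 3.48 AU = 5.206×10^11 m.
Flux at the orbit: S = L/(4πd²) = 3.74×10^24/(4π·(5.21×10^11)²) = 1.098 W m⁻².
Absorbed flux (global mean): S(1−α)/4 = 1.098·0.81/4 = 0.2224 W m⁻².
Radiative balance εσT⁴ = 0.2224 gives T = [0.2224/(0.83·σ)]^(1/4) = 46.62 K.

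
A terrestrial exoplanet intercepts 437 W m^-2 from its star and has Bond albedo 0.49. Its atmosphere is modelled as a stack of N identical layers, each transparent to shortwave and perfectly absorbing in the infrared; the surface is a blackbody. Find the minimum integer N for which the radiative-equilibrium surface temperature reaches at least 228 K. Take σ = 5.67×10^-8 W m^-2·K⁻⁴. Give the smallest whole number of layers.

2

Top-of-atmosphere balance: σT_e⁴ = S(1−α)/4 = 55.72 W m^-2 → T_e = 177.1 K.
Since T_s⁴ = (N+1)T_e⁴, we need N ≥ (T_s/T_e)⁴ − 1 = 1.750.
Rounding up, N = 2.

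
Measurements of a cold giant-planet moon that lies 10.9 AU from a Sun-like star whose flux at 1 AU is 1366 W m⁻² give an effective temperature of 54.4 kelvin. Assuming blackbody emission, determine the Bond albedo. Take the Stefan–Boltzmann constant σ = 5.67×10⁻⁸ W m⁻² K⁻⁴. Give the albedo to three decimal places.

Irradiance scales as 1/d², so S = 1366 W m⁻² × (1/10.9)² = 11.50 W m⁻².
Rearranging the radiative balance, α = 1 − 4σT⁴/S.
4σT⁴ = 4·5.67×10⁻⁸·(54.4)⁴ = 1.986 W m⁻².
1−α = 1.986/11.50 = 0.1728, so α = 0.8272.

0.827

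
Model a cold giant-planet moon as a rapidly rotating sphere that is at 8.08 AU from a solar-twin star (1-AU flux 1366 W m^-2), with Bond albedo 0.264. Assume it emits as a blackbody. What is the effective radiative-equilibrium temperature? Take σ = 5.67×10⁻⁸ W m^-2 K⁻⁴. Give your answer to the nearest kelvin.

By the inverse-square law, S = 1366/8.08² = 20.92 W m^-2.
The planet absorbs (1−α)S over its disc πR² and re-emits over 4πR², so the mean absorbed flux is (1−0.264)·20.92/4 = 3.850 W m^-2.
In equilibrium σT⁴ equals this, so T = 90.77 K.

91 K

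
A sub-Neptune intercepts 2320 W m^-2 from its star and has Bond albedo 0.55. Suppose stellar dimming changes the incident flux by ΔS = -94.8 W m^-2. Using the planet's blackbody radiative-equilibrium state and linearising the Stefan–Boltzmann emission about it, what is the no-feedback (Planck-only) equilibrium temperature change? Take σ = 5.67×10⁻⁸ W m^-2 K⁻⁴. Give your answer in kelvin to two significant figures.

Reference equilibrium: T_e = [S(1−α)/(4σ)]^(1/4) = 260.5 K.
TOA radiative forcing: ΔF = (1−α)ΔS/4 = 0.45·(-94.8)/4 = -10.66 W m^-2.
Planck response: λ_P = 4σT_e³ = 4·5.67×10⁻⁸·(260.5)³ = 4.008 W m^-2/K.
Hence the no-feedback warming is ΔF/(4σT_e³) = -2.66 K.

-2.7 K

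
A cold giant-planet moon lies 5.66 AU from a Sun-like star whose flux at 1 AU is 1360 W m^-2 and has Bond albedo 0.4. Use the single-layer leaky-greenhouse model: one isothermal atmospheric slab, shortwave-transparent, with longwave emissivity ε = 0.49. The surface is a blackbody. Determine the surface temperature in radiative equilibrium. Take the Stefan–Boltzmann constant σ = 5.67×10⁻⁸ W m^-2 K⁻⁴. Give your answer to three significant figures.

110 K

Irradiance scales as 1/d², so S = 1360 W m^-2 × (1/5.66)² = 42.45 W m^-2.
At the top of the atmosphere, σT_e⁴ = S(1−α)/4 = 6.368 W m^-2, giving T_e = 102.9 K.
Surface balance with a leaky layer gives σT_s⁴ = σT_e⁴·2/(2−ε), so T_s = T_e·[2/(2−0.49)]^(1/4) = 110.4 K.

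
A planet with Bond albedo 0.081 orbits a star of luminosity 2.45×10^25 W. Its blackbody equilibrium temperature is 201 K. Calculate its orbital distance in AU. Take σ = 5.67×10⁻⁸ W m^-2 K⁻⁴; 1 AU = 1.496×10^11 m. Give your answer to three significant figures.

0.465 AU

Energy balance gives S = 4σT⁴/(1−α) = 402.8 W m^-2.
From L = 4πd²S, d = √(2.45×10^25/(4π·402.8)) = 6.957×10^10 m = 0.4650 AU.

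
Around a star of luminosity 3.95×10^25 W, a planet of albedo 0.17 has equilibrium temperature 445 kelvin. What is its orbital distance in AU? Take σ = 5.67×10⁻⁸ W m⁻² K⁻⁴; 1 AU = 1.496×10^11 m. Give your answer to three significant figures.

0.114 AU

The flux needed for this T is 4σT⁴/(1−0.17) = 10720 W m⁻².
From L = 4πd²S, d = √(3.95×10^25/(4π·10720)) = 1.713×10^10 m = 0.1145 AU.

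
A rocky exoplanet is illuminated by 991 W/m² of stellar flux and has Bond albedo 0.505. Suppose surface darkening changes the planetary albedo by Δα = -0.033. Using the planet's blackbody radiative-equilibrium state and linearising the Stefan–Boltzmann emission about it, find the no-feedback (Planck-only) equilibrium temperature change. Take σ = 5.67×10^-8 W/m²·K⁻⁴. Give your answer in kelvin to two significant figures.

The baseline emission temperature is T_e = 215.7 K.
TOA radiative forcing: ΔF = −S·Δα/4 = −991.0·(-0.033)/4 = 8.176 W/m².
The Planck feedback parameter is 4σT_e³ = 2.275 W/m²/K.
Hence the no-feedback warming is ΔF/(4σT_e³) = 3.59 K.

3.6 K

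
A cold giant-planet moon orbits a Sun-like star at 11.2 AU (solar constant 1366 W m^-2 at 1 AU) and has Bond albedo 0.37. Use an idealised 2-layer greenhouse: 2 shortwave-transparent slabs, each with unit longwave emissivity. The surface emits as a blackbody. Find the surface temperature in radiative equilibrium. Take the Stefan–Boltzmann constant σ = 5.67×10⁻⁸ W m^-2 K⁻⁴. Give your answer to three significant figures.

97.6 K

By the inverse-square law, S = 1366/11.2² = 10.89 W m^-2.
The effective emission temperature is T_e = [S(1−α)/(4σ)]^¼ = 74.16 K.
With N = 2 opaque layers, T_s = (N+1)^(1/4)·T_e = 3^(1/4)·74.16 = 97.60 K.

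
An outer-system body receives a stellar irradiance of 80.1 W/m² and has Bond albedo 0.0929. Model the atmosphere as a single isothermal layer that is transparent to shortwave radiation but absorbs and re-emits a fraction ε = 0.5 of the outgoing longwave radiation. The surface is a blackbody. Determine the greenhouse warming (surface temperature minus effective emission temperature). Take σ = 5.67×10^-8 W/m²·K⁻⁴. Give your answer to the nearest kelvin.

10 K

The planet radiates to space at T_e = [S(1−α)/(4σ)]^(1/4) = 133.8 K.
For a single slab of emissivity ε, T_s⁴ = 2T_e⁴/(2−ε); thus T_s = 133.8·(1.333)^(1/4) = 143.8 K.
Greenhouse warming: T_s − T_e = 9.976 K.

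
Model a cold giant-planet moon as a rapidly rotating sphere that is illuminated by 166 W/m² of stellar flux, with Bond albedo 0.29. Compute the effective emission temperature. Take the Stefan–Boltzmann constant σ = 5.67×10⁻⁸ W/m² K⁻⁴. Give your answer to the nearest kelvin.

The planet absorbs (1−α)S over its disc πR² and re-emits over 4πR², so the mean absorbed flux is (1−0.29)·166.0/4 = 29.46 W/m².
Set σT⁴ = 29.46 → T = (29.46/σ)^(1/4) = 151.0 K.

151 kelvin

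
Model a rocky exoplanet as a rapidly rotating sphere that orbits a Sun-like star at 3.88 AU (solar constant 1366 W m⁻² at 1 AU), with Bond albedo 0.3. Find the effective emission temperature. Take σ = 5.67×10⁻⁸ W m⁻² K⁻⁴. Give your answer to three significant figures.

129 kelvin

By the inverse-square law, S = 1366/3.88² = 90.74 W m⁻².
Averaging over the sphere, the absorbed flux is S(1−α)/4 = 15.88 W m⁻².
Set σT⁴ = 15.88 → T = (15.88/σ)^(1/4) = 129.4 K.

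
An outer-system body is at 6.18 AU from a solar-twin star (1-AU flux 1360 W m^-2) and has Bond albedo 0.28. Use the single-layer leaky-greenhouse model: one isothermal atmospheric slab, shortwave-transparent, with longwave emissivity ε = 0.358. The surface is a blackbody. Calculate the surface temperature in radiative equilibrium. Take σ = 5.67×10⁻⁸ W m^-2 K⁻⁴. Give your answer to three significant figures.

Irradiance scales as 1/d², so S = 1360 W m^-2 × (1/6.18)² = 35.61 W m^-2.
The planet radiates to space at T_e = [S(1−α)/(4σ)]^(1/4) = 103.1 K.
For a single slab of emissivity ε, T_s⁴ = 2T_e⁴/(2−ε); thus T_s = 103.1·(1.218)^(1/4) = 108.3 K.

108 K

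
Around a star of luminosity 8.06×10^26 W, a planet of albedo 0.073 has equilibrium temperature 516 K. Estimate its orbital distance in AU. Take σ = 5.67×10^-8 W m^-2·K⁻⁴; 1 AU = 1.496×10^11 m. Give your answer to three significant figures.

Energy balance gives S = 4σT⁴/(1−α) = 17340 W m^-2.
S = L/(4πd²) → d = √(L/4πS) = √(8.06×10^26/(4π·17340)) = 6.081×10^10 m = 0.4065 AU.

0.406 AU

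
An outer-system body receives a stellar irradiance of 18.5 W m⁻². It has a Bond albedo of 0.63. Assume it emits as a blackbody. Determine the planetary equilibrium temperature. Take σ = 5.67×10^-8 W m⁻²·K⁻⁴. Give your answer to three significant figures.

74.1 K

Absorbed flux (global mean): S(1−α)/4 = 18.50·0.37/4 = 1.711 W m⁻².
Set σT⁴ = 1.711 → T = (1.711/σ)^(1/4) = 74.12 K.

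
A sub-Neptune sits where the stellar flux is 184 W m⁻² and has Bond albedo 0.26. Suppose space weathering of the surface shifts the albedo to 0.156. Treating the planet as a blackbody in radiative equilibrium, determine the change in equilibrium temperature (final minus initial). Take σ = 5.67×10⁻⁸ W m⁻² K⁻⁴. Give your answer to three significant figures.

5.23 K

Before: T₁ = [184.0·0.74/(4σ)]^(1/4) = 156.5 K.
With α = 0.156, T₂ = 161.8 K.
ΔT = T₂ − T₁ = 5.232 K.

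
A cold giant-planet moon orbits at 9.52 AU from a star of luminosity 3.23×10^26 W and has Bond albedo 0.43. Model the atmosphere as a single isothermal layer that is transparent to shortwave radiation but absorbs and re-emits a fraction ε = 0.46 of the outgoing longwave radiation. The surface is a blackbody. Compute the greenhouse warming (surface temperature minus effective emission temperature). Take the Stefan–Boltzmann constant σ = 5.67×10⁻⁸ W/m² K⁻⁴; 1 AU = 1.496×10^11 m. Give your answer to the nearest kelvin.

5 kelvin

d = 9.52 × 1.496×10^11 m = 1.424×10^12 m.
Spreading L over a sphere of radius d: S = 3.23×10^26/(4π·1.42×10^12²) = 12.67 W/m².
The planet radiates to space at T_e = [S(1−α)/(4σ)]^(1/4) = 75.12 K.
The surface balance (absorbed SW + ε·downward IR = σT_s⁴) with T_a⁴ = T_s⁴/2 reduces to T_s = T_e·[2/(2−ε)]^¼ = 80.20 K.
Greenhouse warming: T_s − T_e = 5.073 K.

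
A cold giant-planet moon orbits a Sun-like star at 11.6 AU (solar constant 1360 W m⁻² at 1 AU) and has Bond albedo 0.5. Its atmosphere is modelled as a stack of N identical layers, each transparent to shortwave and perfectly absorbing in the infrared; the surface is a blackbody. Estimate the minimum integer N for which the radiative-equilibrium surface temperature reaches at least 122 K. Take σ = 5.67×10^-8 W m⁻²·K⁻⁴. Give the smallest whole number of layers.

Flux at the orbit: S = 1360/(11.6)² = 10.11 W m⁻².
The effective emission temperature is T_e = [S(1−α)/(4σ)]^¼ = 68.70 K.
Since T_s⁴ = (N+1)T_e⁴, we need N ≥ (T_s/T_e)⁴ − 1 = 8.942.
Rounding up, N = 9.

9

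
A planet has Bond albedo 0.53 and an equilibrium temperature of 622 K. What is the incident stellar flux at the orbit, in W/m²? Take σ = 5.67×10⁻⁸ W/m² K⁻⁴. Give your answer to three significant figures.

Invert the energy balance for S: S = 4σT⁴/(1−α).
The emitted flux is σT⁴ = 8487 W/m².
S = 4·8487/0.47 = 72230 W/m².

72200 W/m²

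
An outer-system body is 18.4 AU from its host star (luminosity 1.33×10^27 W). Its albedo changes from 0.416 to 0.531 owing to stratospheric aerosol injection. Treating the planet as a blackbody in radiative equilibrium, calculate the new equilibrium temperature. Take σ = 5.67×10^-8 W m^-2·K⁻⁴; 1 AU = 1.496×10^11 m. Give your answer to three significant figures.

d = 18.4 × 1.496×10^11 m = 2.753×10^12 m.
Flux at the orbit: S = L/(4πd²) = 1.33×10^27/(4π·(2.75×10^12)²) = 13.97 W m^-2.
T₂ = [S(1−α₂)/(4σ)]^(1/4) = [13.97·0.469/(4σ)]^(1/4) = 73.31 K.

73.3 K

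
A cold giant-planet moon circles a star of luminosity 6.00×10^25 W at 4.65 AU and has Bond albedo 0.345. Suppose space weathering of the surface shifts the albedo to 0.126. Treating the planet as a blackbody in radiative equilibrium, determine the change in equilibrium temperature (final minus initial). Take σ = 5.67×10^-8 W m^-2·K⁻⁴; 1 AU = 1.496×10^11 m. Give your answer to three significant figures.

5.46 K

d = 4.65 × 1.496×10^11 m = 6.956×10^11 m.
Spreading L over a sphere of radius d: S = 6.00×10^25/(4π·6.96×10^11²) = 9.867 W m^-2.
Initial: T₁ = [S(1−0.345)/(4σ)]^(1/4) = 73.06 K.
With α = 0.126, T₂ = 78.53 K.
ΔT = T₂ − T₁ = 5.463 K.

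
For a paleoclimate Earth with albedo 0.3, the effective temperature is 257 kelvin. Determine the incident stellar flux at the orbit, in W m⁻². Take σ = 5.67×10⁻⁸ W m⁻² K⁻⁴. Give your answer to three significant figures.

1410 W m⁻²

Invert the energy balance for S: S = 4σT⁴/(1−α).
The emitted flux is σT⁴ = 247.4 W m⁻².
So S = 4×247.4/(1−0.3) = 1413 W m⁻².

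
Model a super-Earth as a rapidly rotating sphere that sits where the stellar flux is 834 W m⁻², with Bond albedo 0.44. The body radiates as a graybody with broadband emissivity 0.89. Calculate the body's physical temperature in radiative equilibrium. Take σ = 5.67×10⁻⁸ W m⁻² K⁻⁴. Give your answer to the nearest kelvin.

Absorbed flux (global mean): S(1−α)/4 = 834.0·0.56/4 = 116.8 W m⁻².
Radiative balance εσT⁴ = 116.8 gives T = [116.8/(0.89·σ)]^(1/4) = 219.3 K.

219 kelvin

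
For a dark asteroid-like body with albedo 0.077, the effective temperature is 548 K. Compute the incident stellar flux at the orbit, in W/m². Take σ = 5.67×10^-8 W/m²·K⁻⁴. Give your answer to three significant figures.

From S(1−α)/4 = σT⁴: S = 4σT⁴/(1−α).
σT⁴ = 5.67×10⁻⁸·(548)⁴ = 5113 W/m².
S = 4·5113/0.923 = 22160 W/m².

22200 W/m²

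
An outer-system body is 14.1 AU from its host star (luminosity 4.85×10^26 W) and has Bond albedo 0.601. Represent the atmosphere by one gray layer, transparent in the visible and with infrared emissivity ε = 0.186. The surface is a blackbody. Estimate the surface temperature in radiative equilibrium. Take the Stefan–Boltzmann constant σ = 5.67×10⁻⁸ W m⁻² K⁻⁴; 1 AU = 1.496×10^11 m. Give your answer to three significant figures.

64.0 K

d = 14.1 × 1.496×10^11 m = 2.109×10^12 m.
S = L/(4πd²) = 8.674 W m⁻².
At the top of the atmosphere, σT_e⁴ = S(1−α)/4 = 0.8653 W m⁻², giving T_e = 62.50 K.
The surface balance (absorbed SW + ε·downward IR = σT_s⁴) with T_a⁴ = T_s⁴/2 reduces to T_s = T_e·[2/(2−ε)]^¼ = 64.05 K.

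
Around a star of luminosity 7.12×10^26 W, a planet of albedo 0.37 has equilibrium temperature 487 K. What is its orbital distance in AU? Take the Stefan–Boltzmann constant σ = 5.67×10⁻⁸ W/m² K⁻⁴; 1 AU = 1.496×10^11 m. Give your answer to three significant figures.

Energy balance gives S = 4σT⁴/(1−α) = 20250 W/m².
Then d = [L/(4πS)]^(1/2) = 5.290×10^10 m, i.e. 0.3536 AU.

0.354 AU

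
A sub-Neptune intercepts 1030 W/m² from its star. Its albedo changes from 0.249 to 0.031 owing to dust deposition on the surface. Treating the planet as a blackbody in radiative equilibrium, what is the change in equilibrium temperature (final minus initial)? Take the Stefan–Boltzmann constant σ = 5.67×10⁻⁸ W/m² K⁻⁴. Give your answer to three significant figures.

15.9 kelvin

Initial: T₁ = [S(1−0.249)/(4σ)]^(1/4) = 241.7 K.
After:  T₂ = [1030·0.969/(4σ)]^(1/4) = 257.6 K.
ΔT = T₂ − T₁ = 15.90 K.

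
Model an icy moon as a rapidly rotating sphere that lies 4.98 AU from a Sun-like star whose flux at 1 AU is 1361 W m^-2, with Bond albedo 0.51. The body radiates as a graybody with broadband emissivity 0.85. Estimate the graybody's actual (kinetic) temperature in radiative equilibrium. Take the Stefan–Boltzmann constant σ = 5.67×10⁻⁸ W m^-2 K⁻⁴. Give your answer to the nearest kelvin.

Irradiance scales as 1/d², so S = 1361 W m^-2 × (1/4.98)² = 54.88 W m^-2.
The planet absorbs (1−α)S over its disc πR² and re-emits over 4πR², so the mean absorbed flux is (1−0.51)·54.88/4 = 6.723 W m^-2.
Equating to εσT⁴ with ε = 0.85: T = (6.723/0.85σ)^(1/4) = 108.7 K.

109 K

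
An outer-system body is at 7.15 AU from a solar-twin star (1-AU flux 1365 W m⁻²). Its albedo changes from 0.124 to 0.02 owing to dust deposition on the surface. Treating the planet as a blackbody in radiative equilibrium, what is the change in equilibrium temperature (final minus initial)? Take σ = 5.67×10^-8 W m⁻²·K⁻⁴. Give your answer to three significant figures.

Irradiance scales as 1/d², so S = 1365 W m⁻² × (1/7.15)² = 26.70 W m⁻².
With α = 0.124, T₁ = 100.8 K.
Final:   T₂ = [S(1−0.02)/(4σ)]^(1/4) = 103.6 K.
Change: 103.6 − 100.8 = 2.866 K.

2.87 kelvin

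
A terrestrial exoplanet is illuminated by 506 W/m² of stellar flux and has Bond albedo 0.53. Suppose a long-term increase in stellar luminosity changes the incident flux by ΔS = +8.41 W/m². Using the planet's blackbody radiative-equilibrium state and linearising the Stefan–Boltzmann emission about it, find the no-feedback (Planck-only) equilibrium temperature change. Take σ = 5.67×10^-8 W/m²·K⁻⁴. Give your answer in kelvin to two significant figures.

0.75 kelvin

Unperturbed T_e = [506.0·(1−0.53)/(4σ)]^¼ = 179.9 K.
Only a fraction (1−α) is absorbed and it's spread over 4πR², so ΔF = (1−α)ΔS/4 = 0.9882 W/m².
Linearising σT⁴ gives d(σT⁴)/dT = 4σT_e³ = 1.322 W/m² per K.
Hence the no-feedback warming is ΔF/(4σT_e³) = 0.748 K.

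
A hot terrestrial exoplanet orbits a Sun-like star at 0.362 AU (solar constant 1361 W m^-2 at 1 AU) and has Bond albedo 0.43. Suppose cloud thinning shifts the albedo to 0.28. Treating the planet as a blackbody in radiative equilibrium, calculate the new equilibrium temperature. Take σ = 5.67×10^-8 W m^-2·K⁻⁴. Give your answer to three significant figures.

By the inverse-square law, S = 1361/0.362² = 10390 W m^-2.
With the new albedo, S(1−α₂)/4 = 1869 W m^-2, so T₂ = 426.1 K.

426 kelvin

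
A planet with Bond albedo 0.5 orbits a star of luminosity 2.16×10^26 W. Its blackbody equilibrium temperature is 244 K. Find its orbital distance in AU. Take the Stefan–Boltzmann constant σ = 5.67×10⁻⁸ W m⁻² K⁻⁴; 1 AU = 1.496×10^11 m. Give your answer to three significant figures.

Required flux: S = 4σT⁴/(1−α) = 1608 W m⁻².
Then d = [L/(4πS)]^(1/2) = 1.034×10^11 m, i.e. 0.6912 AU.

0.691 AU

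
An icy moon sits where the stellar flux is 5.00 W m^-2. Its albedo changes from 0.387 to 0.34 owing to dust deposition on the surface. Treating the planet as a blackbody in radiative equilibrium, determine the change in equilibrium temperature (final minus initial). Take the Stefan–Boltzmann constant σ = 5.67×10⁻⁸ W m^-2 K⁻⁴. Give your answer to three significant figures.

1.13 kelvin

Initial: T₁ = [S(1−0.387)/(4σ)]^(1/4) = 60.63 K.
After:  T₂ = [5.000·0.66/(4σ)]^(1/4) = 61.76 K.
ΔT = T₂ − T₁ = 1.130 K.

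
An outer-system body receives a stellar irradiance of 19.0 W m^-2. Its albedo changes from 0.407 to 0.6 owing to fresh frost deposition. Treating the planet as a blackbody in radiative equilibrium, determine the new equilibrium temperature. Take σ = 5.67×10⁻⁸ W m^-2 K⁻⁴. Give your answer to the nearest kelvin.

76 kelvin

With the new albedo, S(1−α₂)/4 = 1.900 W m^-2, so T₂ = 76.08 K.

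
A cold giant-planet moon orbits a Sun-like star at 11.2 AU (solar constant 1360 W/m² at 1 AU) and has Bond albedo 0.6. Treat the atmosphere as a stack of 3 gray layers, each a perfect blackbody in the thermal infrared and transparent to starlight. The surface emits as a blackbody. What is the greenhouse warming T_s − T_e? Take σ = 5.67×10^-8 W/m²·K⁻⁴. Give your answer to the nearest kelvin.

Irradiance scales as 1/d², so S = 1360 W/m² × (1/11.2)² = 10.84 W/m².
The effective emission temperature is T_e = [S(1−α)/(4σ)]^¼ = 66.13 K.
Surface: T_s = (4)^¼·T_e = 93.52 K.
So the greenhouse effect raises the surface by 93.52 − 66.13 = 27.39 K.

27 kelvin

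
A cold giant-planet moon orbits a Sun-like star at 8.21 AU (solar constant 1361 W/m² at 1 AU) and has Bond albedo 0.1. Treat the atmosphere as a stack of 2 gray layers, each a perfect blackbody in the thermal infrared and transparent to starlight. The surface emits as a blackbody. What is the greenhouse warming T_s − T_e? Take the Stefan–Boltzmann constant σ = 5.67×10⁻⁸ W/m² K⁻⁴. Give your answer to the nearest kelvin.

30 kelvin

Flux at the orbit: S = 1361/(8.21)² = 20.19 W/m².
The effective emission temperature is T_e = [S(1−α)/(4σ)]^¼ = 94.61 K.
T_s = (N+1)^(1/4)·T_e = 124.5 K.
So the greenhouse effect raises the surface by 124.5 − 94.61 = 29.90 K.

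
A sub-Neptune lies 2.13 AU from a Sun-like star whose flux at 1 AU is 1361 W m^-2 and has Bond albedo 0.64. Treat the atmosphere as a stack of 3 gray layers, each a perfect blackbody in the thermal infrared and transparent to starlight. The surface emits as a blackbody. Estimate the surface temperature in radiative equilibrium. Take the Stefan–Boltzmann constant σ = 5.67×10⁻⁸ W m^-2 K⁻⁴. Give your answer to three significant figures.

209 kelvin

Irradiance scales as 1/d², so S = 1361 W m^-2 × (1/2.13)² = 300.0 W m^-2.
Top-of-atmosphere balance: σT_e⁴ = S(1−α)/4 = 27.00 W m^-2 → T_e = 147.7 K.
For an N-layer opaque stack, T_s⁴ = (N+1)T_e⁴, hence T_s = (4)^(1/4)×147.7 K = 208.9 K.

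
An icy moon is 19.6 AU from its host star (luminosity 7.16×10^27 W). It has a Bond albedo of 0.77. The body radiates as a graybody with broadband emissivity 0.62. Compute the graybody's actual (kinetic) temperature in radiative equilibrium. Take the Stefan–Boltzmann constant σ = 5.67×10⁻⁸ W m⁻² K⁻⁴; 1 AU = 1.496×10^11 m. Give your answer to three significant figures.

102 K

Orbital distance: d = 19.6 AU = 2.932×10^12 m.
Flux at the orbit: S = L/(4πd²) = 7.16×10^27/(4π·(2.93×10^12)²) = 66.27 W m⁻².
The planet absorbs (1−α)S over its disc πR² and re-emits over 4πR², so the mean absorbed flux is (1−0.77)·66.27/4 = 3.811 W m⁻².
Equating to εσT⁴ with ε = 0.62: T = (3.811/0.62σ)^(1/4) = 102.0 K.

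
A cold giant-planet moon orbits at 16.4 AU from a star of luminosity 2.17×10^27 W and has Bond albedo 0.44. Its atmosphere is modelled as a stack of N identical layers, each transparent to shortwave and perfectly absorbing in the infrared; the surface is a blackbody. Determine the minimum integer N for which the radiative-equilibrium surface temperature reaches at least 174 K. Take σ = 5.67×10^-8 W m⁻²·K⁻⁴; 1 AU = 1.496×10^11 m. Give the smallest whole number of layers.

12

d = 16.4 × 1.496×10^11 m = 2.453×10^12 m.
Flux at the orbit: S = L/(4πd²) = 2.17×10^27/(4π·(2.45×10^12)²) = 28.69 W m⁻².
OLR = S(1−α)/4 = 4.016 W m⁻²; the top layer radiates at T_e = 91.74 K.
Need (N+1)T_e⁴ ≥ T_s⁴, i.e. N+1 ≥ (174/91.74)⁴ = 12.941.
Rounding up, N = 12.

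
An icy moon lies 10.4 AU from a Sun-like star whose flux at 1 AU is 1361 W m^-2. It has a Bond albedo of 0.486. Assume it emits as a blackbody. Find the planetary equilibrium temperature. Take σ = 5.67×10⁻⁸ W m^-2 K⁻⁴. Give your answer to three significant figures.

73.1 kelvin

Flux at the orbit: S = 1361/(10.4)² = 12.58 W m^-2.
Absorbed flux (global mean): S(1−α)/4 = 12.58·0.514/4 = 1.617 W m^-2.
Balancing against σT⁴: T = (1.617/5.67×10⁻⁸)^(1/4) = 73.08 K.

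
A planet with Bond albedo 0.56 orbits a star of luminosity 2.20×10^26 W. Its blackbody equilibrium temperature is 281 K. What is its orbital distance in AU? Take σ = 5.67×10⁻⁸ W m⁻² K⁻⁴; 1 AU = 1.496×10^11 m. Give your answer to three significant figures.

0.493 AU

Required flux: S = 4σT⁴/(1−α) = 3214 W m⁻².
Then d = [L/(4πS)]^(1/2) = 7.381×10^10 m, i.e. 0.4934 AU.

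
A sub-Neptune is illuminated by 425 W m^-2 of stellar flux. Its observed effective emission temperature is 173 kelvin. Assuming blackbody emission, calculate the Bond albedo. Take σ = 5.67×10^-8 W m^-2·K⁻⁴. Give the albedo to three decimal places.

Rearranging the radiative balance, α = 1 − 4σT⁴/S.
σT⁴ = 50.79 W m^-2, so 4σT⁴ = 203.2 W m^-2.
Hence α = 1 − 203.2/425.0 = 0.5220.

0.522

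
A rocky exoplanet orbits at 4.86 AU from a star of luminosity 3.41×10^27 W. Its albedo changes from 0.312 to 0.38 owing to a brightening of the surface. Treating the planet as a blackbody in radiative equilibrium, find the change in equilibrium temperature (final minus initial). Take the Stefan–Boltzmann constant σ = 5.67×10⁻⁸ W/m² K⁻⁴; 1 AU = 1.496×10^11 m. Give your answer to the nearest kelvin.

-5 K

d = 4.86 × 1.496×10^11 m = 7.271×10^11 m.
Spreading L over a sphere of radius d: S = 3.41×10^27/(4π·7.27×10^11²) = 513.3 W/m².
Before: T₁ = [513.3·0.688/(4σ)]^(1/4) = 198.6 K.
With α = 0.38, T₂ = 193.5 K.
Change: 193.5 − 198.6 = -5.102 K.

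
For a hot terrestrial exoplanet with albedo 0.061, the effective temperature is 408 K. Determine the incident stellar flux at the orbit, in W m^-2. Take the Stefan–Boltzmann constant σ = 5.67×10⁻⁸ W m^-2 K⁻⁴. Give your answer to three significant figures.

6690 W m^-2

Invert the energy balance for S: S = 4σT⁴/(1−α).
σT⁴ = 5.67×10⁻⁸·(408)⁴ = 1571 W m^-2.
So S = 4×1571/(1−0.061) = 6693 W m^-2.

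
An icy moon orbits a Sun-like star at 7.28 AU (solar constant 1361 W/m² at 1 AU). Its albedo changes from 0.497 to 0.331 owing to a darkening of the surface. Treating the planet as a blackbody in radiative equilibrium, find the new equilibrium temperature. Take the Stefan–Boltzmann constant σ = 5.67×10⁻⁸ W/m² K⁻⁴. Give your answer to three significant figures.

Flux at the orbit: S = 1361/(7.28)² = 25.68 W/m².
T₂ = [S(1−α₂)/(4σ)]^(1/4) = [25.68·0.669/(4σ)]^(1/4) = 93.29 K.

93.3 K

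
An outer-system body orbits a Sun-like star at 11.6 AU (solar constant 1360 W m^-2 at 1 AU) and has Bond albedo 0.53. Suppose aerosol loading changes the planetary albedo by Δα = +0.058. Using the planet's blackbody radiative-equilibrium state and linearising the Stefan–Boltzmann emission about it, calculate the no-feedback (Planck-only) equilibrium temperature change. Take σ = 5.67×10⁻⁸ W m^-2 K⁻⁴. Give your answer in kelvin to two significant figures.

Flux at the orbit: S = 1360/(11.6)² = 10.11 W m^-2.
The baseline emission temperature is T_e = 67.65 K.
The change in absorbed flux is Δ[S(1−α)/4] = −SΔα/4 = -0.1466 W m^-2.
The Planck feedback parameter is 4σT_e³ = 0.07022 W m^-2/K.
Hence the no-feedback warming is ΔF/(4σT_e³) = -2.09 K.

-2.1 K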